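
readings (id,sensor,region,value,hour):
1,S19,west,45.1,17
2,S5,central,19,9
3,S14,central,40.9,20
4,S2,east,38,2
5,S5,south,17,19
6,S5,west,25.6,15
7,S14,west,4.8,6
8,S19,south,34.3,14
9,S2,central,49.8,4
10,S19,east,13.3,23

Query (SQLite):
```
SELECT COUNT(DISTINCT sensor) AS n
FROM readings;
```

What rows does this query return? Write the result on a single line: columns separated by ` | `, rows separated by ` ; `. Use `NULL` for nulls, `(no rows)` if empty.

4

Count distinct non-NULL sensor values.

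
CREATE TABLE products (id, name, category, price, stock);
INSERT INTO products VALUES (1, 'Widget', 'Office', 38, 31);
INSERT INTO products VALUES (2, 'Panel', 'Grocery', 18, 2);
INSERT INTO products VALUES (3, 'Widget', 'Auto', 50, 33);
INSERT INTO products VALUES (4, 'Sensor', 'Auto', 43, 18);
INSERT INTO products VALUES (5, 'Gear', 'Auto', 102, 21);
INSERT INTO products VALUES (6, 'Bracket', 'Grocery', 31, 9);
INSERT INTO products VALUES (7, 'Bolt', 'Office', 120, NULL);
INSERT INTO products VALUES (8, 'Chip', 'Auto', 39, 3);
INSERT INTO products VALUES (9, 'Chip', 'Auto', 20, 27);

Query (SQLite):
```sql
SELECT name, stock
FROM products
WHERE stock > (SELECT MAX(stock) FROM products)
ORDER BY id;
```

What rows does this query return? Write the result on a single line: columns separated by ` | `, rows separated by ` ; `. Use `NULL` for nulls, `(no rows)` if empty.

(no rows)

Scalar subquery: MAX(stock) over all products rows = 33.
Keep rows where stock > that value.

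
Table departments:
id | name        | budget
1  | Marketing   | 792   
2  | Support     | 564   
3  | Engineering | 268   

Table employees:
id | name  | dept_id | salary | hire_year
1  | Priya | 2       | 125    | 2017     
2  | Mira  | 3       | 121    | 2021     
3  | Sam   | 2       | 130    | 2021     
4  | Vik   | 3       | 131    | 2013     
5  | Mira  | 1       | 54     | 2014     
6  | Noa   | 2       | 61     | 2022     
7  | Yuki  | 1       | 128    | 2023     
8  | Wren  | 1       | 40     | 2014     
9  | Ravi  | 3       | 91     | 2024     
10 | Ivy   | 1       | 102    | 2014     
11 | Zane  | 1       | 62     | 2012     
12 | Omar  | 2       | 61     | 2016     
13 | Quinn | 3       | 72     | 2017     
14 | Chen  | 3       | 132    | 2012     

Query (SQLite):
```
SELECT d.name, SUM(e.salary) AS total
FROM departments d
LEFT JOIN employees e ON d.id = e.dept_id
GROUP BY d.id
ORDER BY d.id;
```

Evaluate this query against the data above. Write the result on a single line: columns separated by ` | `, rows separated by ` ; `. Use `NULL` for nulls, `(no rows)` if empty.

Marketing | 386 ; Support | 377 ; Engineering | 547

LEFT JOIN keeps every departments row; unmatched ones get NULL for employees columns.
Group by departments.id and compute SUM(e.salary). SUM over an all-NULL group is NULL.
  1: ids {5, 7, 8, 10, 11} → SUM(e.salary)=386
  2: ids {1, 3, 6, 12} → SUM(e.salary)=377
  3: ids {2, 4, 9, 13, 14} → SUM(e.salary)=547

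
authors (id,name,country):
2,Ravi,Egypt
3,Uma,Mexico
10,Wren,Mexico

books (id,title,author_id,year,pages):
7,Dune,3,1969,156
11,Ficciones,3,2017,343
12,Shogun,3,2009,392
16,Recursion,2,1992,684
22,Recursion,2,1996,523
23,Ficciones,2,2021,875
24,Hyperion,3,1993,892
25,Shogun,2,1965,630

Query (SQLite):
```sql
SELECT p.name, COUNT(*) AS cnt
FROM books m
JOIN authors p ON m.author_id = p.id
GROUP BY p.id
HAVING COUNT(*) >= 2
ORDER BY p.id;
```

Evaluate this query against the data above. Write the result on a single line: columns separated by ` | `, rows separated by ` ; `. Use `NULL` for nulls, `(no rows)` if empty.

Ravi | 4 ; Uma | 4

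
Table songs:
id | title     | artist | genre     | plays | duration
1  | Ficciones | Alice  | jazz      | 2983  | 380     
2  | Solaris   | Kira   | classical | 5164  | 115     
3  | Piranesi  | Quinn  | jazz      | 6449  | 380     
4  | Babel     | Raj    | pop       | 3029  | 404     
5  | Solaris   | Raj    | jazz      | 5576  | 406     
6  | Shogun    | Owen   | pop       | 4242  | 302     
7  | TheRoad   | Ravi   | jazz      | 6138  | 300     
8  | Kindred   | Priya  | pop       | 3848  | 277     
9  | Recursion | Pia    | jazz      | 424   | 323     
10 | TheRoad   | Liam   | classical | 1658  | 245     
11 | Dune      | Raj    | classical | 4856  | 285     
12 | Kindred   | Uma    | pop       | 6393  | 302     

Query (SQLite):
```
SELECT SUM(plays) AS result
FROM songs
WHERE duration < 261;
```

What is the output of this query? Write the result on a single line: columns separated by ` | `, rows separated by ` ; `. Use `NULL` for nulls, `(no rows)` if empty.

Rows where duration < 261 → plays values: [5164, 1658].
SUM of non-NULL values = 6822.

6822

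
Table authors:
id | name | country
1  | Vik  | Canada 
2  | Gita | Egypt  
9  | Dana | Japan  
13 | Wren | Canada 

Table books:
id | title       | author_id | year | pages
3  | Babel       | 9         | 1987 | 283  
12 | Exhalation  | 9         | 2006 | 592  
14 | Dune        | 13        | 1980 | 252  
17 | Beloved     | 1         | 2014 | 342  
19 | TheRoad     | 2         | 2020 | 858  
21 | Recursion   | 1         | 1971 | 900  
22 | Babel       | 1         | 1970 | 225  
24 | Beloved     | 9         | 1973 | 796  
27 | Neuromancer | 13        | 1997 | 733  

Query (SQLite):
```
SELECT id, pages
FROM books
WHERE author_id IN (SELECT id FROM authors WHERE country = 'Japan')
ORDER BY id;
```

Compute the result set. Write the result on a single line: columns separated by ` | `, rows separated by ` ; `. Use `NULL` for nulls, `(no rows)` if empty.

Inner query: authors.id where country = 'Japan'.
Outer: keep books rows whose author_id is in that set.
Inner query → {9}

3 | 283 ; 12 | 592 ; 24 | 796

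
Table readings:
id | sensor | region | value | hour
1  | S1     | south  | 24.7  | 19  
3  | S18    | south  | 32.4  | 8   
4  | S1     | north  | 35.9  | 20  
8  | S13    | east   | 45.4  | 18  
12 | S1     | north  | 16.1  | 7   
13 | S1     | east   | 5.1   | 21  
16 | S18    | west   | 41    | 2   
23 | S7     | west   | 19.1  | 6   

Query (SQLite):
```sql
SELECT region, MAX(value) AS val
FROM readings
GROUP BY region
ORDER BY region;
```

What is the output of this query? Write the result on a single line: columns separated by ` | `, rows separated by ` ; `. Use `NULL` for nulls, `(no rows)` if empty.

east | 45.4 ; north | 35.9 ; south | 32.4 ; west | 41

Partition readings by region; compute MAX(value) within each group.
  east: ids {8, 13} → MAX(value)=45.4
  north: ids {4, 12} → MAX(value)=35.9
  south: ids {1, 3} → MAX(value)=32.4
  west: ids {16, 23} → MAX(value)=41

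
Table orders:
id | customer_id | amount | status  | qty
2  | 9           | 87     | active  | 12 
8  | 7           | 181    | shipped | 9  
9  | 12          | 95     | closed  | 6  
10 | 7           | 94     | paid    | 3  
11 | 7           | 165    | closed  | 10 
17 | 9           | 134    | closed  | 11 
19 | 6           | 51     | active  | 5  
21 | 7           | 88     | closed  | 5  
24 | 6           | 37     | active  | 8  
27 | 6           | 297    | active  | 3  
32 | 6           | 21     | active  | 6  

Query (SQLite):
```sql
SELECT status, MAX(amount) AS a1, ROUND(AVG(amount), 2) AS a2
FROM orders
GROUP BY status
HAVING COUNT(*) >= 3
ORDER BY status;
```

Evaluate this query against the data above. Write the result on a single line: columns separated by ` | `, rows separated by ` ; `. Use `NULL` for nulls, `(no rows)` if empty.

active | 297 | 98.6 ; closed | 165 | 120.5

Group orders by status.
Per group compute: MAX(amount), ROUND(AVG(amount), 2).
HAVING: drop groups with fewer than 3 rows.
  active: ids {2, 19, 24, 27, 32} → MAX(amount)=297, ROUND(AVG(amount), 2)=98.6
  closed: ids {9, 11, 17, 21} → MAX(amount)=165, ROUND(AVG(amount), 2)=120.5
  paid: ids {10} → MAX(amount)=94, ROUND(AVG(amount), 2)=94
  shipped: ids {8} → MAX(amount)=181, ROUND(AVG(amount), 2)=181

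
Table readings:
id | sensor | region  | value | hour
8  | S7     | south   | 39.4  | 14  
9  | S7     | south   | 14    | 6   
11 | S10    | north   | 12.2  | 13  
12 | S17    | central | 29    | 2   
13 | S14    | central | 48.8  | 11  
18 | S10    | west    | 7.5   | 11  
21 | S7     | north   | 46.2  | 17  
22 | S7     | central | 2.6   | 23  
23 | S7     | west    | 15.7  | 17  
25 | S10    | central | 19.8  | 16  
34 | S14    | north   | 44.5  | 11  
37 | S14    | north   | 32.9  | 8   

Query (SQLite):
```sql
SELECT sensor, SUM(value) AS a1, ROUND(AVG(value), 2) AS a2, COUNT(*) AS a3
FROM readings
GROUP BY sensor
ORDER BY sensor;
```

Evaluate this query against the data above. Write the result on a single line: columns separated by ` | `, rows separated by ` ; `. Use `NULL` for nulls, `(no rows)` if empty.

S10 | 39.5 | 13.17 | 3 ; S14 | 126.2 | 42.07 | 3 ; S17 | 29 | 29 | 1 ; S7 | 117.9 | 23.58 | 5

Group readings by sensor.
Per group compute: SUM(value), ROUND(AVG(value), 2), COUNT(*).
  S10: ids {11, 18, 25} → SUM(value)=39.5, ROUND(AVG(value), 2)=13.17, COUNT(*)=3
  S14: ids {13, 34, 37} → SUM(value)=126.2, ROUND(AVG(value), 2)=42.07, COUNT(*)=3
  S17: ids {12} → SUM(value)=29, ROUND(AVG(value), 2)=29, COUNT(*)=1
  S7: ids {8, 9, 21, 22, 23} → SUM(value)=117.9, ROUND(AVG(value), 2)=23.58, COUNT(*)=5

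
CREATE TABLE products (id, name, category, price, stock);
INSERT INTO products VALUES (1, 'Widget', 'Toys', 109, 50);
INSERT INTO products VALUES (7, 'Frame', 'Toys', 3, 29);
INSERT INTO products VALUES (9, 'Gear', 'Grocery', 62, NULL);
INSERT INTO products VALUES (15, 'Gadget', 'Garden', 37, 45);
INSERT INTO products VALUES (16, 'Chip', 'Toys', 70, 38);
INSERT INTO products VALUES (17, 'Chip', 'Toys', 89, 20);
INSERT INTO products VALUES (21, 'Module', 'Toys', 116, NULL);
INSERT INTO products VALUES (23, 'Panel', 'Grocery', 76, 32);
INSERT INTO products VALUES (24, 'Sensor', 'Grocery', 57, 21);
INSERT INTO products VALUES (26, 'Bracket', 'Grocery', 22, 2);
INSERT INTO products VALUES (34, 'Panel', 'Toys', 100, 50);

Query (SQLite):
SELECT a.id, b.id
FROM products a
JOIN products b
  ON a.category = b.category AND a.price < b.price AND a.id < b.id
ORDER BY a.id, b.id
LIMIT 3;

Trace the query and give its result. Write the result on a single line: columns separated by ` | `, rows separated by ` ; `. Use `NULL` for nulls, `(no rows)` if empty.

Pairs (a,b) with same category, a.price < b.price, a.id < b.id.
category groups: Garden:{15} Grocery:{9,23,24,26} Toys:{1,7,16,17,21,34}
Ordered by (a.id, b.id); first 3.

1 | 21 ; 7 | 16 ; 7 | 17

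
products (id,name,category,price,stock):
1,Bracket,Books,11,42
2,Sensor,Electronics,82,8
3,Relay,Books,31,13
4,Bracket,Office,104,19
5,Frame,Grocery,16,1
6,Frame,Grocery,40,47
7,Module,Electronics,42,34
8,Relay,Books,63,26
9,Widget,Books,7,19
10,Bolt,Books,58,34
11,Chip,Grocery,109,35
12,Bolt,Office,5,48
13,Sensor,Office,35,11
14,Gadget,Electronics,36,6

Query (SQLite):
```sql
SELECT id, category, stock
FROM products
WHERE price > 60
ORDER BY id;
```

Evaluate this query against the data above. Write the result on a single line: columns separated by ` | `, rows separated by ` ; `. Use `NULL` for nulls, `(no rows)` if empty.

price > 60: ids {2, 4, 8, 11}

2 | Electronics | 8 ; 4 | Office | 19 ; 8 | Books | 26 ; 11 | Grocery | 35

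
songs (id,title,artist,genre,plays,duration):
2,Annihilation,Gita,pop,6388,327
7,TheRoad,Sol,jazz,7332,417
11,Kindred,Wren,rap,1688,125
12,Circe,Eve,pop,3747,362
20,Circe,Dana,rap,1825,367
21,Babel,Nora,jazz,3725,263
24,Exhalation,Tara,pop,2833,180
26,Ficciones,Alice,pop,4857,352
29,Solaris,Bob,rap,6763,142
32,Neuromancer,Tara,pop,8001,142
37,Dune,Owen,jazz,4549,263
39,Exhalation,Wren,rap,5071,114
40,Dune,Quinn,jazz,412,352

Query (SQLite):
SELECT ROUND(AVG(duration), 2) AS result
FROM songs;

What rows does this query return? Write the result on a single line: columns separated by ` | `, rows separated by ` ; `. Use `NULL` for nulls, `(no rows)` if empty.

All duration values: [327, 417, 125, 362, 367, 263, 180, 352, 142, 142, 263, 114, 352].
AVG = 3406 / 13 (rounded to 2 dp).

262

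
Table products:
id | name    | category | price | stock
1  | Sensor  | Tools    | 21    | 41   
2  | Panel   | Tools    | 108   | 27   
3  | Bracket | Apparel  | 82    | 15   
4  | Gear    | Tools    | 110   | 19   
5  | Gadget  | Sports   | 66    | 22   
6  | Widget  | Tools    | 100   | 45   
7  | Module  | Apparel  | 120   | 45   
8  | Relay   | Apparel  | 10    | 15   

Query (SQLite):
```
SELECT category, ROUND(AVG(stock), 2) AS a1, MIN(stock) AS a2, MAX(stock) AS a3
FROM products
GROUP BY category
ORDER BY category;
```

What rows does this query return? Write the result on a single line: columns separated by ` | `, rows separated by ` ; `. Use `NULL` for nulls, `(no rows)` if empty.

Apparel | 25 | 15 | 45 ; Sports | 22 | 22 | 22 ; Tools | 33 | 19 | 45

Group products by category.
Per group compute: ROUND(AVG(stock), 2), MIN(stock), MAX(stock).
  Apparel: ids {3, 7, 8} → ROUND(AVG(stock), 2)=25, MIN(stock)=15, MAX(stock)=45
  Sports: ids {5} → ROUND(AVG(stock), 2)=22, MIN(stock)=22, MAX(stock)=22
  Tools: ids {1, 2, 4, 6} → ROUND(AVG(stock), 2)=33, MIN(stock)=19, MAX(stock)=45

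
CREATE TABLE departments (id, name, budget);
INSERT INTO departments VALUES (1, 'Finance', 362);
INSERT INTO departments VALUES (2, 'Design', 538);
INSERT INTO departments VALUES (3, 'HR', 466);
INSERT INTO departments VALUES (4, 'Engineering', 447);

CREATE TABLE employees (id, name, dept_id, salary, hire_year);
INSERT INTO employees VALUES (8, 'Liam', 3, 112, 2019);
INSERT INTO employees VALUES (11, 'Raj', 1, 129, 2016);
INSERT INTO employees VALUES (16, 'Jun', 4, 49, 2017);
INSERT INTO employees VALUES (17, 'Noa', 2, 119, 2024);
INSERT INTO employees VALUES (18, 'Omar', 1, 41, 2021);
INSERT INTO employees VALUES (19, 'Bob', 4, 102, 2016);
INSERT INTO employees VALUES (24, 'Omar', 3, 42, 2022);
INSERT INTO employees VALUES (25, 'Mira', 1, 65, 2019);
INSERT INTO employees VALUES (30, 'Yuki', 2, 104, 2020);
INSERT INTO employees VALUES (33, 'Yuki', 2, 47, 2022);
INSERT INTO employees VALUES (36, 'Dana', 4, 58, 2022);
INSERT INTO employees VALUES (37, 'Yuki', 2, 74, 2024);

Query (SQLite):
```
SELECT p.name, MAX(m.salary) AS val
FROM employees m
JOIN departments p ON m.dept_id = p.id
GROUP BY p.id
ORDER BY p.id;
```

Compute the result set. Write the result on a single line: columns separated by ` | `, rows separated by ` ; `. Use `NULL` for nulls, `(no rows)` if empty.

Join each employees row to its departments via dept_id.
Group joined rows by departments.id; compute MAX(m.salary) per group.
  1: ids {11, 18, 25} → MAX(m.salary)=129
  2: ids {17, 30, 33, 37} → MAX(m.salary)=119
  3: ids {8, 24} → MAX(m.salary)=112
  4: ids {16, 19, 36} → MAX(m.salary)=102

Finance | 129 ; Design | 119 ; HR | 112 ; Engineering | 102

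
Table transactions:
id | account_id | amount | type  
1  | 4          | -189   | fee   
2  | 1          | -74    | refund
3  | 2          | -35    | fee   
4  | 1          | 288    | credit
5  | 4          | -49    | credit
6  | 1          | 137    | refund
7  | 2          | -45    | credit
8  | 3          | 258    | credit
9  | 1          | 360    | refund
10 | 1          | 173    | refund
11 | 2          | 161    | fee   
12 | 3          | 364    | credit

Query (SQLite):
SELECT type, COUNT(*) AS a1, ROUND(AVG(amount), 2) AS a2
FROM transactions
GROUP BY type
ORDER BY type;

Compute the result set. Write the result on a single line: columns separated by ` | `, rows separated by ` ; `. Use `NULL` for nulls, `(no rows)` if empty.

Group transactions by type.
Per group compute: COUNT(*), ROUND(AVG(amount), 2).
  credit: ids {4, 5, 7, 8, 12} → COUNT(*)=5, ROUND(AVG(amount), 2)=163.2
  fee: ids {1, 3, 11} → COUNT(*)=3, ROUND(AVG(amount), 2)=-21
  refund: ids {2, 6, 9, 10} → COUNT(*)=4, ROUND(AVG(amount), 2)=149

credit | 5 | 163.2 ; fee | 3 | -21 ; refund | 4 | 149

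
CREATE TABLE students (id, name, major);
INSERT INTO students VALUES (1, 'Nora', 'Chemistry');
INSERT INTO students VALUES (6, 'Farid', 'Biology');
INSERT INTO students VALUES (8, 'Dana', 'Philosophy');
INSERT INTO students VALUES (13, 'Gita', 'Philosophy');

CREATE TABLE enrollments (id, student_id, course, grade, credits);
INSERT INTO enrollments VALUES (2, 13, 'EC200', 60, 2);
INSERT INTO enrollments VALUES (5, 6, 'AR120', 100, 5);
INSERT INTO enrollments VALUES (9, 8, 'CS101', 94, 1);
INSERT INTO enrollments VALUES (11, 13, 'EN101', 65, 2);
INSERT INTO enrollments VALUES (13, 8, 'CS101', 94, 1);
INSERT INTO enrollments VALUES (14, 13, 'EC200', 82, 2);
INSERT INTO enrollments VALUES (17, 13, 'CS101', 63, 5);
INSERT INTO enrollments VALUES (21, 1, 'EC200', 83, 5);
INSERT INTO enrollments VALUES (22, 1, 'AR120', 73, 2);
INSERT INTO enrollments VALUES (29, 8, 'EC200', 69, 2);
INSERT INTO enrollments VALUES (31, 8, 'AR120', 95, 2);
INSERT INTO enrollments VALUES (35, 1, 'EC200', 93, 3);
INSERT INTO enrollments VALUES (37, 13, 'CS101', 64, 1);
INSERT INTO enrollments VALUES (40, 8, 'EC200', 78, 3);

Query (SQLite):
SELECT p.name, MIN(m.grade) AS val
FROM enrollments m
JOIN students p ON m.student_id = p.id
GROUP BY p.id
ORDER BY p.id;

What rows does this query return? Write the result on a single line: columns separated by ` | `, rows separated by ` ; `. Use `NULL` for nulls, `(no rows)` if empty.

Nora | 73 ; Farid | 100 ; Dana | 69 ; Gita | 60

Join each enrollments row to its students via student_id.
Group joined rows by students.id; compute MIN(m.grade) per group.
  1: ids {21, 22, 35} → MIN(m.grade)=73
  6: ids {5} → MIN(m.grade)=100
  8: ids {9, 13, 29, 31, 40} → MIN(m.grade)=69
  13: ids {2, 11, 14, 17, 37} → MIN(m.grade)=60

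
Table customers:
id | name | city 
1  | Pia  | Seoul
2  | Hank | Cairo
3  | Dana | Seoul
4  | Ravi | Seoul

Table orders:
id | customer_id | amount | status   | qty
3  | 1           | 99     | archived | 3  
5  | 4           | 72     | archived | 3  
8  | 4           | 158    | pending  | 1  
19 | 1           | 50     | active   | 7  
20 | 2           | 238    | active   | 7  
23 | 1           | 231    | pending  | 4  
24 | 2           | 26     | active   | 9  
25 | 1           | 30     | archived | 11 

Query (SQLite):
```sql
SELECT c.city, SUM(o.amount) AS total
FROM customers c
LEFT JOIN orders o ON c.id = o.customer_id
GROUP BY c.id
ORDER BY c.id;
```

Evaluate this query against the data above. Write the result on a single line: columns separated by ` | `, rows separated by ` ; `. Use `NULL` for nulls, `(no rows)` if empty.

LEFT JOIN keeps every customers row; unmatched ones get NULL for orders columns.
Group by customers.id and compute SUM(o.amount). SUM over an all-NULL group is NULL.
  1: ids {3, 19, 23, 25} → SUM(o.amount)=410
  2: ids {20, 24} → SUM(o.amount)=264
  3: ids {—} → SUM(o.amount)=NULL
  4: ids {5, 8} → SUM(o.amount)=230

Seoul | 410 ; Cairo | 264 ; Seoul | NULL ; Seoul | 230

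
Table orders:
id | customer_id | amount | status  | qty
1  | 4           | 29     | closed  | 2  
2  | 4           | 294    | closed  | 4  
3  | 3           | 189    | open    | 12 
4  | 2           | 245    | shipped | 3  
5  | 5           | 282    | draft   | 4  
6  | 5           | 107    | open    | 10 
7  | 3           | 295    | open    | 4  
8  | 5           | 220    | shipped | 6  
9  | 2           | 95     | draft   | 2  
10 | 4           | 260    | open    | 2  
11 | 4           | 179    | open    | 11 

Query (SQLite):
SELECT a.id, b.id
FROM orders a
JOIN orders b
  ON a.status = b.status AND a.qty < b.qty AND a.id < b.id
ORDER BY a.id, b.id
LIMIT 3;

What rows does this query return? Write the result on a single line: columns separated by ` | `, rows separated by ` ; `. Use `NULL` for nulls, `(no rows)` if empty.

1 | 2 ; 4 | 8 ; 6 | 11

Pairs (a,b) with same status, a.qty < b.qty, a.id < b.id.
status groups: closed:{1,2} draft:{5,9} open:{3,6,7,10,11} shipped:{4,8}
Ordered by (a.id, b.id); first 3.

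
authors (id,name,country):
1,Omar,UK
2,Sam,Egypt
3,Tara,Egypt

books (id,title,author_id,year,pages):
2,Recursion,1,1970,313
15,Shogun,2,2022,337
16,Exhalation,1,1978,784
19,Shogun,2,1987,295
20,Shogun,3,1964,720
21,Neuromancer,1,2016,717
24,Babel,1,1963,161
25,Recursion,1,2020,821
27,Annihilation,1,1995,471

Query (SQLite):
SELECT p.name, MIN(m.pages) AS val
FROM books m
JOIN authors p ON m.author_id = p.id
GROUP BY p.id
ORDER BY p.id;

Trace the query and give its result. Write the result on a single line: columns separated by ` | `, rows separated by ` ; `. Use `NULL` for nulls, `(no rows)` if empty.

Join each books row to its authors via author_id.
Group joined rows by authors.id; compute MIN(m.pages) per group.
  1: ids {2, 16, 21, 24, 25, 27} → MIN(m.pages)=161
  2: ids {15, 19} → MIN(m.pages)=295
  3: ids {20} → MIN(m.pages)=720

Omar | 161 ; Sam | 295 ; Tara | 720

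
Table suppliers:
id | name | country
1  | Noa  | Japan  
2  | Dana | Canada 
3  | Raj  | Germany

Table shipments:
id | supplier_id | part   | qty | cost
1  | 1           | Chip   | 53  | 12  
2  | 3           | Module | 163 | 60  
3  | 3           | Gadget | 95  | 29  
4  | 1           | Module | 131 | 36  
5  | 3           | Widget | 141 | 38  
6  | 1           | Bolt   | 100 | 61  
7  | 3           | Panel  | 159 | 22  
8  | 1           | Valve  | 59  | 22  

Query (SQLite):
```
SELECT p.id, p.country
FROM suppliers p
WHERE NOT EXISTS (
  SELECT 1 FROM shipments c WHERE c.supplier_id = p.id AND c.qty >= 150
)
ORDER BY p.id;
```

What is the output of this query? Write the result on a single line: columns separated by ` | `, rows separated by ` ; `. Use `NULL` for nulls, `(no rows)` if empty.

1 | Japan ; 2 | Canada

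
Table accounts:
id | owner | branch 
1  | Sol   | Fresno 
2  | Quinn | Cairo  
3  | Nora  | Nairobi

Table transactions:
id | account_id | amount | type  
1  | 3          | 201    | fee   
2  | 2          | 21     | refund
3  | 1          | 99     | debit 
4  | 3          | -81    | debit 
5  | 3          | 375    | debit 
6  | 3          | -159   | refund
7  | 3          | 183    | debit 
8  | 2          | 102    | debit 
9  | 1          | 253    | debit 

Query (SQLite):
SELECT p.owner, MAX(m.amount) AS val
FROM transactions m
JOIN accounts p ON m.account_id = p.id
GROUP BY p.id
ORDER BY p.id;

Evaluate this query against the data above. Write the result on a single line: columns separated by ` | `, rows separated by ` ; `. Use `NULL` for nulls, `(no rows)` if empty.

Join each transactions row to its accounts via account_id.
Group joined rows by accounts.id; compute MAX(m.amount) per group.
  1: ids {3, 9} → MAX(m.amount)=253
  2: ids {2, 8} → MAX(m.amount)=102
  3: ids {1, 4, 5, 6, 7} → MAX(m.amount)=375

Sol | 253 ; Quinn | 102 ; Nora | 375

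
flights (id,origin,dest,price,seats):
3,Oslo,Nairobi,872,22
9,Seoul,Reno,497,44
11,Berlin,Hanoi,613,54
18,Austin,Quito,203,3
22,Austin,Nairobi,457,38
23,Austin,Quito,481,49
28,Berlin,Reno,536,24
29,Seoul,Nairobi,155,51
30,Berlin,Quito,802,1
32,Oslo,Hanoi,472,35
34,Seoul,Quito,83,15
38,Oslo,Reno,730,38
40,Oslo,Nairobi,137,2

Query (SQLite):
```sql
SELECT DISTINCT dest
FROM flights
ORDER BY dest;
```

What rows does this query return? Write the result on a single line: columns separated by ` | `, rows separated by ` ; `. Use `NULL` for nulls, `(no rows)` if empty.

Collect distinct dest values from flights.

Hanoi ; Nairobi ; Quito ; Reno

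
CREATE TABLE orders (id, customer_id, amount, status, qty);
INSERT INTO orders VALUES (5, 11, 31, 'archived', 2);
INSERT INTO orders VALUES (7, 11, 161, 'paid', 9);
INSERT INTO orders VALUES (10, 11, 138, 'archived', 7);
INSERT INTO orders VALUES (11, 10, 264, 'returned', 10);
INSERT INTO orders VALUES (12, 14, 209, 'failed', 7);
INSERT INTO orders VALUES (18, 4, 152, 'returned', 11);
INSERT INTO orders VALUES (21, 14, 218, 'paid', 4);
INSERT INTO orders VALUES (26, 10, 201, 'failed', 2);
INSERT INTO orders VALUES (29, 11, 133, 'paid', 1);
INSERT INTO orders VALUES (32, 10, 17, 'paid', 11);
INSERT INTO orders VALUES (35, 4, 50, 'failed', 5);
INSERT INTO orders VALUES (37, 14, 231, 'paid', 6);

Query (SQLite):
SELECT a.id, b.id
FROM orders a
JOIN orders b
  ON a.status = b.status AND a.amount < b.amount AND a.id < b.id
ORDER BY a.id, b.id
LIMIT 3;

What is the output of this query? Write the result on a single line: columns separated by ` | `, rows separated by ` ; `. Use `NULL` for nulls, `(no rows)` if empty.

Pairs (a,b) with same status, a.amount < b.amount, a.id < b.id.
status groups: archived:{5,10} failed:{12,26,35} paid:{7,21,29,32,37} returned:{11,18}
Ordered by (a.id, b.id); first 3.

5 | 10 ; 7 | 21 ; 7 | 37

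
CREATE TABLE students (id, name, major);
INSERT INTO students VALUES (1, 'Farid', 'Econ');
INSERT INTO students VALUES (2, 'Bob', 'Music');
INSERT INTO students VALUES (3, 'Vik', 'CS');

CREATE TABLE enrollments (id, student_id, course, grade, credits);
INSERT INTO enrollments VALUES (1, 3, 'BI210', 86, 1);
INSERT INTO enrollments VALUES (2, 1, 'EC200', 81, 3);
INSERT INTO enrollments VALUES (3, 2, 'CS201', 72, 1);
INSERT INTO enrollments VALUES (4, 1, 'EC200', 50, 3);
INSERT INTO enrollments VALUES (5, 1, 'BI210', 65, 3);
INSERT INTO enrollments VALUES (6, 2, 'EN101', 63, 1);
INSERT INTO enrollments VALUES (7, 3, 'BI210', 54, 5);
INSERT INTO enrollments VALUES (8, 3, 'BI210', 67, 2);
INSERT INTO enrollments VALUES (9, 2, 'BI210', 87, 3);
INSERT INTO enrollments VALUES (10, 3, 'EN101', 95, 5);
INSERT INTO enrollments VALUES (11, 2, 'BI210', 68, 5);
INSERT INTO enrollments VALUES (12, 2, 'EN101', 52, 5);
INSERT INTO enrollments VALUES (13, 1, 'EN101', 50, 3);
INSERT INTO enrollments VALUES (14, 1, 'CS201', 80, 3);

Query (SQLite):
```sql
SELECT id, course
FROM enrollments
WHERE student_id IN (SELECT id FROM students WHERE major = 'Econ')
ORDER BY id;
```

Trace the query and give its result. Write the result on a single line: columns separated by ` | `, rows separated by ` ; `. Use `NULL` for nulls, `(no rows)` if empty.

2 | EC200 ; 4 | EC200 ; 5 | BI210 ; 13 | EN101 ; 14 | CS201

Inner query: students.id where major = 'Econ'.
Outer: keep enrollments rows whose student_id is in that set.
Inner query → {1}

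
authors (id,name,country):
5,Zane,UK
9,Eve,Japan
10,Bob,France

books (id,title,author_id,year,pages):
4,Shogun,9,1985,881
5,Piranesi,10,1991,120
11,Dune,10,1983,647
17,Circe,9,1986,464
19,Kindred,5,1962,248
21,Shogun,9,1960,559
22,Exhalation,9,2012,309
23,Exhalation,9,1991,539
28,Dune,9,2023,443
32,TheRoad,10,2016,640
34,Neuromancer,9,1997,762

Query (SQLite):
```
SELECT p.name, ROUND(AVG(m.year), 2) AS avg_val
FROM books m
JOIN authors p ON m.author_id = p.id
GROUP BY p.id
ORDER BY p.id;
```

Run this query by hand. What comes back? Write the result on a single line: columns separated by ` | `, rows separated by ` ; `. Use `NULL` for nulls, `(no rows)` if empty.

Join each books row to its authors via author_id.
Group joined rows by authors.id; compute ROUND(AVG(m.year), 2) per group.
  5: ids {19} → ROUND(AVG(m.year), 2)=1962
  9: ids {4, 17, 21, 22, 23, 28, 34} → ROUND(AVG(m.year), 2)=1993.43
  10: ids {5, 11, 32} → ROUND(AVG(m.year), 2)=1996.67

Zane | 1962 ; Eve | 1993.43 ; Bob | 1996.67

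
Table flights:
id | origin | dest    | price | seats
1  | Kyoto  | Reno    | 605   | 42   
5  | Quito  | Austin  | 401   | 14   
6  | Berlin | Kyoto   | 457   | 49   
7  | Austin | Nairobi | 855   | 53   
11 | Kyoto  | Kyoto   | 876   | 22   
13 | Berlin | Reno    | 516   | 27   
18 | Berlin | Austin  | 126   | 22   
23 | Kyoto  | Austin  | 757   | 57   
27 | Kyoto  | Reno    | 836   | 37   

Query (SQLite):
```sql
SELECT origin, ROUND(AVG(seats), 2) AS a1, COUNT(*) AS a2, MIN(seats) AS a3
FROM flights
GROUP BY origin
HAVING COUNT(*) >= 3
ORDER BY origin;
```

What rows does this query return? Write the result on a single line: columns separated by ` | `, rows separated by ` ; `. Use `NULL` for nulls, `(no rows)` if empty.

Group flights by origin.
Per group compute: ROUND(AVG(seats), 2), COUNT(*), MIN(seats).
HAVING: drop groups with fewer than 3 rows.
  Austin: ids {7} → ROUND(AVG(seats), 2)=53, COUNT(*)=1, MIN(seats)=53
  Berlin: ids {6, 13, 18} → ROUND(AVG(seats), 2)=32.67, COUNT(*)=3, MIN(seats)=22
  Kyoto: ids {1, 11, 23, 27} → ROUND(AVG(seats), 2)=39.5, COUNT(*)=4, MIN(seats)=22
  Quito: ids {5} → ROUND(AVG(seats), 2)=14, COUNT(*)=1, MIN(seats)=14

Berlin | 32.67 | 3 | 22 ; Kyoto | 39.5 | 4 | 22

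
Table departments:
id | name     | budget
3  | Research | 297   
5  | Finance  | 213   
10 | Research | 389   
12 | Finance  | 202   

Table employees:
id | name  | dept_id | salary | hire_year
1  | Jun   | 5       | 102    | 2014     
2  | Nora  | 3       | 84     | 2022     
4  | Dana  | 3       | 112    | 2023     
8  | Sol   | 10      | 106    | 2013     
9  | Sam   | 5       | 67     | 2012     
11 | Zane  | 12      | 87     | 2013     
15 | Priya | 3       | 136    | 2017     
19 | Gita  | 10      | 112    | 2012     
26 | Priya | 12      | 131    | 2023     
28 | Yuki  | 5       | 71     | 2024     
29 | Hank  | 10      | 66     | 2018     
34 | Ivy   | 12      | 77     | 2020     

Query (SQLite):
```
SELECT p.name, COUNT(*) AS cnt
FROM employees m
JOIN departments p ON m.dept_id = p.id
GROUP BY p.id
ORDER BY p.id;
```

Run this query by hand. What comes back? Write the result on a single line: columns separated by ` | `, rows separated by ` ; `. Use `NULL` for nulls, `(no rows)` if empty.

Join each employees row to its departments via dept_id.
Group joined rows by departments.id; compute COUNT(*) per group.
  3: ids {2, 4, 15} → COUNT(*)=3
  5: ids {1, 9, 28} → COUNT(*)=3
  10: ids {8, 19, 29} → COUNT(*)=3
  12: ids {11, 26, 34} → COUNT(*)=3

Research | 3 ; Finance | 3 ; Research | 3 ; Finance | 3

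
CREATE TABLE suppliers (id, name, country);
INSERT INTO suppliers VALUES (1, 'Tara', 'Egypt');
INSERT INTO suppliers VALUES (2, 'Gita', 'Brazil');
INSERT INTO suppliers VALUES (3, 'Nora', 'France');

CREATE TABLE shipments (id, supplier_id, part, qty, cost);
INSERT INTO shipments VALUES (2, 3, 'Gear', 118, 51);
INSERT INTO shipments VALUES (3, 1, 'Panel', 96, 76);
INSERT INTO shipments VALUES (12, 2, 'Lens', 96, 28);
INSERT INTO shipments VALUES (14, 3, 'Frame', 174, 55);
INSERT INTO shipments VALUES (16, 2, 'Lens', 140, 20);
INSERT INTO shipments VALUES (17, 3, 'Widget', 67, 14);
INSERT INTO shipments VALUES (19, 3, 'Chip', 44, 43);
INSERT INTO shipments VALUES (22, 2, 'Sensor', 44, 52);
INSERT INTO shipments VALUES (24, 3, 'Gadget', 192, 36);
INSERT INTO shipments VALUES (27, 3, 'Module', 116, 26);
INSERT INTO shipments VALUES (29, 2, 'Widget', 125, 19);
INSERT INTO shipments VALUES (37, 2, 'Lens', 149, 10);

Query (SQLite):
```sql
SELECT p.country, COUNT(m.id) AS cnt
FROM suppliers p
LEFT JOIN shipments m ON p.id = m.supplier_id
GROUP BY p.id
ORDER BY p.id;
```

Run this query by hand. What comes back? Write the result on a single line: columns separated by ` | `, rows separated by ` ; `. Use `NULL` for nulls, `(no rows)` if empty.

LEFT JOIN keeps every suppliers row; unmatched ones get NULL for shipments columns.
Group by suppliers.id and compute COUNT(m.id). COUNT(col) of an all-NULL group is 0.
  1: ids {3} → COUNT(m.id)=1
  2: ids {12, 16, 22, 29, 37} → COUNT(m.id)=5
  3: ids {2, 14, 17, 19, 24, 27} → COUNT(m.id)=6

Egypt | 1 ; Brazil | 5 ; France | 6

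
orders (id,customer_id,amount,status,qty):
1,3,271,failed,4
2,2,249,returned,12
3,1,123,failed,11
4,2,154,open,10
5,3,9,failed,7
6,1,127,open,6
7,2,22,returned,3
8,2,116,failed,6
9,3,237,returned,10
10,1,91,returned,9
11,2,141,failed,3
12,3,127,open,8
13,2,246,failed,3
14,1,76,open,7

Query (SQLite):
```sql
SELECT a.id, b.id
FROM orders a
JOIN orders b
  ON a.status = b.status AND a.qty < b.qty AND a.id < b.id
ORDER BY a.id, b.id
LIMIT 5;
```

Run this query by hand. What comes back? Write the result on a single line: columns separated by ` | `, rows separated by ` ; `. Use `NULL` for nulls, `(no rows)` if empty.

1 | 3 ; 1 | 5 ; 1 | 8 ; 6 | 12 ; 6 | 14

Pairs (a,b) with same status, a.qty < b.qty, a.id < b.id.
status groups: failed:{1,3,5,8,11,13} open:{4,6,12,14} returned:{2,7,9,10}
Ordered by (a.id, b.id); first 5.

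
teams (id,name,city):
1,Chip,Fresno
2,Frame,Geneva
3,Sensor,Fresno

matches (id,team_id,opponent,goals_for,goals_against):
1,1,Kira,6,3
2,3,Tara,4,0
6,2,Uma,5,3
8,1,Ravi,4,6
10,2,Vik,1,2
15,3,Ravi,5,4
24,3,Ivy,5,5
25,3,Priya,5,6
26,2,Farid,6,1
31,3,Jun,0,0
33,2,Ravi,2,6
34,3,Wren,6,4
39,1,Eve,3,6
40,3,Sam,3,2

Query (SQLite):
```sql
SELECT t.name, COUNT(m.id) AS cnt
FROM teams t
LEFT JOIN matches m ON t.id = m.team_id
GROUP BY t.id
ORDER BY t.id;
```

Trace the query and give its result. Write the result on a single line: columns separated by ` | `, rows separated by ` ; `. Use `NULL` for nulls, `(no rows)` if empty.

Chip | 3 ; Frame | 4 ; Sensor | 7

LEFT JOIN keeps every teams row; unmatched ones get NULL for matches columns.
Group by teams.id and compute COUNT(m.id). COUNT(col) of an all-NULL group is 0.
  1: ids {1, 8, 39} → COUNT(m.id)=3
  2: ids {6, 10, 26, 33} → COUNT(m.id)=4
  3: ids {2, 15, 24, 25, 31, 34, 40} → COUNT(m.id)=7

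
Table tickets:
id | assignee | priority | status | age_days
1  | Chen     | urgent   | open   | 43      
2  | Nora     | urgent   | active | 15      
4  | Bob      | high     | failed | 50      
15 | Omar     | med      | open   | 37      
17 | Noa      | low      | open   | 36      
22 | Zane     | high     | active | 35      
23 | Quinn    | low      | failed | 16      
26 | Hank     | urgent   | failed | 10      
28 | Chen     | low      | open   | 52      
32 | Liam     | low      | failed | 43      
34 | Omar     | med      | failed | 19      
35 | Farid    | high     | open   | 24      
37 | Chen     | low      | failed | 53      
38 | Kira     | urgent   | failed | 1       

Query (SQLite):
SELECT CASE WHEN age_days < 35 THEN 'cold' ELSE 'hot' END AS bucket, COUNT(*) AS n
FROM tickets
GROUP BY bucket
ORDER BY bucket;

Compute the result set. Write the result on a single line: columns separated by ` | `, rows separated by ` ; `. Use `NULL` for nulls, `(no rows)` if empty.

cold | 6 ; hot | 8

Bucket rows by age_days < 35 → 'cold' else 'hot'; count each bucket.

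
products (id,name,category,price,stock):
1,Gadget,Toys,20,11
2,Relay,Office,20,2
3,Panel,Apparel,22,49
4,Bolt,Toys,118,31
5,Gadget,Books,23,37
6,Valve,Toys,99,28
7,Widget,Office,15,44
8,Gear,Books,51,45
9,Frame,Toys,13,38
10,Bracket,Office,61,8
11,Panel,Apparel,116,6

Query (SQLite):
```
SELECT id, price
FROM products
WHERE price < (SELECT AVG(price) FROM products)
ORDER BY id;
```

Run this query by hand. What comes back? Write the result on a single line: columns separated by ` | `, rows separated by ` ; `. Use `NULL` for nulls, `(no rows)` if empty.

1 | 20 ; 2 | 20 ; 3 | 22 ; 5 | 23 ; 7 | 15 ; 9 | 13

Scalar subquery: AVG(price) over all products rows = 50.727273 (≈; comparison uses full precision).
Keep rows where price < that value.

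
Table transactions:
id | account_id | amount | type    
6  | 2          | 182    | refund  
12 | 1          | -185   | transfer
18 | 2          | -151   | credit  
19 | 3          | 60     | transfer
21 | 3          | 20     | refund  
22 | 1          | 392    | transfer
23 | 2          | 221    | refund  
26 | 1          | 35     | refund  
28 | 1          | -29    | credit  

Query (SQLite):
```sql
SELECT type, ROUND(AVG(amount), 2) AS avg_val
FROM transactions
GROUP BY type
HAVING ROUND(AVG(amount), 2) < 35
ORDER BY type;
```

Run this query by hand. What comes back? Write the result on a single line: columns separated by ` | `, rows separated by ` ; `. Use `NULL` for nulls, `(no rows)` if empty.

Partition transactions by type; compute ROUND(AVG(amount), 2) within each group.
HAVING: keep groups where ROUND(AVG(amount), 2) < 35.
  credit: ids {18, 28} → ROUND(AVG(amount), 2)=-90
  refund: ids {6, 21, 23, 26} → ROUND(AVG(amount), 2)=114.5
  transfer: ids {12, 19, 22} → ROUND(AVG(amount), 2)=89

credit | -90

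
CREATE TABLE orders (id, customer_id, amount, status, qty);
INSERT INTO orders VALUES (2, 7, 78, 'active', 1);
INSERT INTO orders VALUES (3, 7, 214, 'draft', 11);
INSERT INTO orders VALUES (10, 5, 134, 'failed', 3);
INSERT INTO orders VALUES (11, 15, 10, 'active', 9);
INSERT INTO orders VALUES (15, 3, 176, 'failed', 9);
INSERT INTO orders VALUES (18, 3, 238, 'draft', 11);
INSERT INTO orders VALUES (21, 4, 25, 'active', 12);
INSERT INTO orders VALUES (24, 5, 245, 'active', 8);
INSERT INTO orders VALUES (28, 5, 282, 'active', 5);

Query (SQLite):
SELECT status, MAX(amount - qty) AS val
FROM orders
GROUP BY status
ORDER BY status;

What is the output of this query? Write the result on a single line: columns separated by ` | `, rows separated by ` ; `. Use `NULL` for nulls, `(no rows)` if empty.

active | 277 ; draft | 227 ; failed | 167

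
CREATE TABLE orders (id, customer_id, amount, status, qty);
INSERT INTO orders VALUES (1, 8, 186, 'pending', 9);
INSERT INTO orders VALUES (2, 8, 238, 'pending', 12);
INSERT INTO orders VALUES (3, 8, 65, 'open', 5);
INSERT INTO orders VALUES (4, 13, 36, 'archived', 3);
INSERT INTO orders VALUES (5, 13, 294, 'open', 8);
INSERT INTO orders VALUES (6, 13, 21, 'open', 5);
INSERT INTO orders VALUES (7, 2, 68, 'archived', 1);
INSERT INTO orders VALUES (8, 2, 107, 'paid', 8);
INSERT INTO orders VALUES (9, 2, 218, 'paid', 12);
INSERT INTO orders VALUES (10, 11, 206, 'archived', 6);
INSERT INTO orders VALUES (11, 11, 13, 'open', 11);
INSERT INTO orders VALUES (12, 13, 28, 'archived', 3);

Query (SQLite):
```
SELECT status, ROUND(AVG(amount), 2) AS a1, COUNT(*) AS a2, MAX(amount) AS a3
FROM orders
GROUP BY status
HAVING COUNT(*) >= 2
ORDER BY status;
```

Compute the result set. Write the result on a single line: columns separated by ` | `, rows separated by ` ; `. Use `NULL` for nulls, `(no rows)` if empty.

Group orders by status.
Per group compute: ROUND(AVG(amount), 2), COUNT(*), MAX(amount).
HAVING: drop groups with fewer than 2 rows.
  archived: ids {4, 7, 10, 12} → ROUND(AVG(amount), 2)=84.5, COUNT(*)=4, MAX(amount)=206
  open: ids {3, 5, 6, 11} → ROUND(AVG(amount), 2)=98.25, COUNT(*)=4, MAX(amount)=294
  paid: ids {8, 9} → ROUND(AVG(amount), 2)=162.5, COUNT(*)=2, MAX(amount)=218
  pending: ids {1, 2} → ROUND(AVG(amount), 2)=212, COUNT(*)=2, MAX(amount)=238

archived | 84.5 | 4 | 206 ; open | 98.25 | 4 | 294 ; paid | 162.5 | 2 | 218 ; pending | 212 | 2 | 238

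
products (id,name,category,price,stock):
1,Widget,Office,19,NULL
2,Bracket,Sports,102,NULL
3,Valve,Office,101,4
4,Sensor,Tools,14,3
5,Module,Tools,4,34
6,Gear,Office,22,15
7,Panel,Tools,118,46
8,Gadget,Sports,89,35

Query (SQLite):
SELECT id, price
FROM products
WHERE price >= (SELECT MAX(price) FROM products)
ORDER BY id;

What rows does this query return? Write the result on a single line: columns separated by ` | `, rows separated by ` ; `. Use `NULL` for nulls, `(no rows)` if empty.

Scalar subquery: MAX(price) over all products rows = 118.
Keep rows where price >= that value.

7 | 118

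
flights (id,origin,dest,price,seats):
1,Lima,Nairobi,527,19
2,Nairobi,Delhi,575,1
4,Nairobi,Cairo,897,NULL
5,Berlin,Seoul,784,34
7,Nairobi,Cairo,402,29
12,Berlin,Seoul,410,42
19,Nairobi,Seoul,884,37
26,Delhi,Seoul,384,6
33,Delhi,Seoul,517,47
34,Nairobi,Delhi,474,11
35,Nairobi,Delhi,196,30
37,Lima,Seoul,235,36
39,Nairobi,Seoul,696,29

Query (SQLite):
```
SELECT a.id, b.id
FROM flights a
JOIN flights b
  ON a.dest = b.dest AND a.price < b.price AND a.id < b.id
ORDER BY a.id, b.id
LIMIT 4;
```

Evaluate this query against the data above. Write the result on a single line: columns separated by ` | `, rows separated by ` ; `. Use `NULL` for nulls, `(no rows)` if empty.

Pairs (a,b) with same dest, a.price < b.price, a.id < b.id.
dest groups: Cairo:{4,7} Delhi:{2,34,35} Nairobi:{1} Seoul:{5,12,19,26,33,37,39}
Ordered by (a.id, b.id); first 4.

5 | 19 ; 12 | 19 ; 12 | 33 ; 12 | 39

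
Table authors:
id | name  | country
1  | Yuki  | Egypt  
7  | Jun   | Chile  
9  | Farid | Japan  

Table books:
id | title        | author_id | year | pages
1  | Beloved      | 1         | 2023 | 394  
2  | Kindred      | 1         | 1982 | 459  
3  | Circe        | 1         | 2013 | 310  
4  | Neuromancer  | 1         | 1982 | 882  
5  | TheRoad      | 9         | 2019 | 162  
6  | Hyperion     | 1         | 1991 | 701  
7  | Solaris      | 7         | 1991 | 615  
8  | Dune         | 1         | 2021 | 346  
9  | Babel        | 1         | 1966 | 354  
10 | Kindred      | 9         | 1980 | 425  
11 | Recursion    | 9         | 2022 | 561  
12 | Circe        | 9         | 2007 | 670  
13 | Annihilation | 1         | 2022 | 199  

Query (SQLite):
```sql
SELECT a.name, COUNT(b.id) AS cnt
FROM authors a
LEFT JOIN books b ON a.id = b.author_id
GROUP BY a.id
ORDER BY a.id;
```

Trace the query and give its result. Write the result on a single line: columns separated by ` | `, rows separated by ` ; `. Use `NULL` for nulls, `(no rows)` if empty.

Yuki | 8 ; Jun | 1 ; Farid | 4

LEFT JOIN keeps every authors row; unmatched ones get NULL for books columns.
Group by authors.id and compute COUNT(b.id). COUNT(col) of an all-NULL group is 0.
  1: ids {1, 2, 3, 4, 6, 8, 9, 13} → COUNT(b.id)=8
  7: ids {7} → COUNT(b.id)=1
  9: ids {5, 10, 11, 12} → COUNT(b.id)=4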